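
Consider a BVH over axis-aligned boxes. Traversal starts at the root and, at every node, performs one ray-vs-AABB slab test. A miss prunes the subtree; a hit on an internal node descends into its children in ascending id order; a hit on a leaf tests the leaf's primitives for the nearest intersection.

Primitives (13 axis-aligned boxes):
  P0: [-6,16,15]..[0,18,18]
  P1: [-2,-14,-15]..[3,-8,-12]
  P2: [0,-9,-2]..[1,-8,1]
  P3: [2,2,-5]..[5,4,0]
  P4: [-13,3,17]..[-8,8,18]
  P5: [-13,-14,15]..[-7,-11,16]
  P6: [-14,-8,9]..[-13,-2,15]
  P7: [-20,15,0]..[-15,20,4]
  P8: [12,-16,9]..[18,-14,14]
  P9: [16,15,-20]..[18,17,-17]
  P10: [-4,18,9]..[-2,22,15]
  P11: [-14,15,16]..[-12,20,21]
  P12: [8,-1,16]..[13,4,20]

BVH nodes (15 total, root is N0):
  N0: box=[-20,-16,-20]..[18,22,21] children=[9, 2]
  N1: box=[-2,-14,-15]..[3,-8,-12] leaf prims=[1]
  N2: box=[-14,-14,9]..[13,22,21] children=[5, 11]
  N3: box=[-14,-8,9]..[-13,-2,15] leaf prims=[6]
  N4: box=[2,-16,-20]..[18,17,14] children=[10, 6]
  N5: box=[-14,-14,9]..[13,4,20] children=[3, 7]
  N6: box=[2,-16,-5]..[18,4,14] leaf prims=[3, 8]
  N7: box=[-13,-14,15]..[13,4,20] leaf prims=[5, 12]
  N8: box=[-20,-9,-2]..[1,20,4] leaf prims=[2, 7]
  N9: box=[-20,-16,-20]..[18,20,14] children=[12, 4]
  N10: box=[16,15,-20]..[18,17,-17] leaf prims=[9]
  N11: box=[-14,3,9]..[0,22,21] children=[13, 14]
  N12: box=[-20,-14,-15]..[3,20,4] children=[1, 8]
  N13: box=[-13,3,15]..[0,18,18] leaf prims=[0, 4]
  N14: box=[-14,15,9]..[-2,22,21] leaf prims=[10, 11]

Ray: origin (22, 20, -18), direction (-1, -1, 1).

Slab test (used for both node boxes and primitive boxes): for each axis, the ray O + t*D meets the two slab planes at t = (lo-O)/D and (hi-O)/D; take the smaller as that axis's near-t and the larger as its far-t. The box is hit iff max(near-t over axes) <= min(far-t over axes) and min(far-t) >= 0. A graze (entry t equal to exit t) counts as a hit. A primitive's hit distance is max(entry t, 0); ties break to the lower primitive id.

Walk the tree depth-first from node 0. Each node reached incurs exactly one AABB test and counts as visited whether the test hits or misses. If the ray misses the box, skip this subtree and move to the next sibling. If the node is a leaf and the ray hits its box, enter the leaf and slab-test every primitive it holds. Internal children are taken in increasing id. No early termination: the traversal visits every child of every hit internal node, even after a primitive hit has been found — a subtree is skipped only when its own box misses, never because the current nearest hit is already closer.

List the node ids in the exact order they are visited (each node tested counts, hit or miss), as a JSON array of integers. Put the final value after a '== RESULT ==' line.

Trace the traversal:
N0 x:[4,42] y:[-2,36] z:[-2,39] -> hit [4,36], descend [2, 9]
  N2 x:[9,36] y:[-2,34] z:[27,39] -> hit [27,34], descend [5, 11]
    N5 x:[9,36] y:[16,34] z:[27,38] -> hit [27,34], descend [3, 7]
      N3 x:[35,36] y:[22,28] z:[27,33] -> miss, prune
      N7 x:[9,35] y:[16,34] z:[33,38] -> hit [33,34] leaf, test {P5@t=33, P12(miss)}
    N11 x:[22,36] y:[-2,17] z:[27,39] -> miss, prune
  N9 x:[4,42] y:[0,36] z:[-2,32] -> hit [4,32], descend [4, 12]
    N4 x:[4,20] y:[3,36] z:[-2,32] -> hit [4,20], descend [6, 10]
      N6 x:[4,20] y:[16,36] z:[13,32] -> hit [16,20] leaf, test {P3@t=17, P8(miss)}
      N10 x:[4,6] y:[3,5] z:[-2,1] -> miss, prune
    N12 x:[19,42] y:[0,34] z:[3,22] -> hit [19,22], descend [1, 8]
      N1 x:[19,24] y:[28,34] z:[3,6] -> miss, prune
      N8 x:[21,42] y:[0,29] z:[16,22] -> hit [21,22] leaf, test {P2(miss), P7(miss)}

Visited [0, 2, 5, 3, 7, 11, 9, 4, 6, 10, 12, 1, 8]. Tests: 13 box, 3 leaf. Nearest: P3.

== RESULT ==
[0, 2, 5, 3, 7, 11, 9, 4, 6, 10, 12, 1, 8]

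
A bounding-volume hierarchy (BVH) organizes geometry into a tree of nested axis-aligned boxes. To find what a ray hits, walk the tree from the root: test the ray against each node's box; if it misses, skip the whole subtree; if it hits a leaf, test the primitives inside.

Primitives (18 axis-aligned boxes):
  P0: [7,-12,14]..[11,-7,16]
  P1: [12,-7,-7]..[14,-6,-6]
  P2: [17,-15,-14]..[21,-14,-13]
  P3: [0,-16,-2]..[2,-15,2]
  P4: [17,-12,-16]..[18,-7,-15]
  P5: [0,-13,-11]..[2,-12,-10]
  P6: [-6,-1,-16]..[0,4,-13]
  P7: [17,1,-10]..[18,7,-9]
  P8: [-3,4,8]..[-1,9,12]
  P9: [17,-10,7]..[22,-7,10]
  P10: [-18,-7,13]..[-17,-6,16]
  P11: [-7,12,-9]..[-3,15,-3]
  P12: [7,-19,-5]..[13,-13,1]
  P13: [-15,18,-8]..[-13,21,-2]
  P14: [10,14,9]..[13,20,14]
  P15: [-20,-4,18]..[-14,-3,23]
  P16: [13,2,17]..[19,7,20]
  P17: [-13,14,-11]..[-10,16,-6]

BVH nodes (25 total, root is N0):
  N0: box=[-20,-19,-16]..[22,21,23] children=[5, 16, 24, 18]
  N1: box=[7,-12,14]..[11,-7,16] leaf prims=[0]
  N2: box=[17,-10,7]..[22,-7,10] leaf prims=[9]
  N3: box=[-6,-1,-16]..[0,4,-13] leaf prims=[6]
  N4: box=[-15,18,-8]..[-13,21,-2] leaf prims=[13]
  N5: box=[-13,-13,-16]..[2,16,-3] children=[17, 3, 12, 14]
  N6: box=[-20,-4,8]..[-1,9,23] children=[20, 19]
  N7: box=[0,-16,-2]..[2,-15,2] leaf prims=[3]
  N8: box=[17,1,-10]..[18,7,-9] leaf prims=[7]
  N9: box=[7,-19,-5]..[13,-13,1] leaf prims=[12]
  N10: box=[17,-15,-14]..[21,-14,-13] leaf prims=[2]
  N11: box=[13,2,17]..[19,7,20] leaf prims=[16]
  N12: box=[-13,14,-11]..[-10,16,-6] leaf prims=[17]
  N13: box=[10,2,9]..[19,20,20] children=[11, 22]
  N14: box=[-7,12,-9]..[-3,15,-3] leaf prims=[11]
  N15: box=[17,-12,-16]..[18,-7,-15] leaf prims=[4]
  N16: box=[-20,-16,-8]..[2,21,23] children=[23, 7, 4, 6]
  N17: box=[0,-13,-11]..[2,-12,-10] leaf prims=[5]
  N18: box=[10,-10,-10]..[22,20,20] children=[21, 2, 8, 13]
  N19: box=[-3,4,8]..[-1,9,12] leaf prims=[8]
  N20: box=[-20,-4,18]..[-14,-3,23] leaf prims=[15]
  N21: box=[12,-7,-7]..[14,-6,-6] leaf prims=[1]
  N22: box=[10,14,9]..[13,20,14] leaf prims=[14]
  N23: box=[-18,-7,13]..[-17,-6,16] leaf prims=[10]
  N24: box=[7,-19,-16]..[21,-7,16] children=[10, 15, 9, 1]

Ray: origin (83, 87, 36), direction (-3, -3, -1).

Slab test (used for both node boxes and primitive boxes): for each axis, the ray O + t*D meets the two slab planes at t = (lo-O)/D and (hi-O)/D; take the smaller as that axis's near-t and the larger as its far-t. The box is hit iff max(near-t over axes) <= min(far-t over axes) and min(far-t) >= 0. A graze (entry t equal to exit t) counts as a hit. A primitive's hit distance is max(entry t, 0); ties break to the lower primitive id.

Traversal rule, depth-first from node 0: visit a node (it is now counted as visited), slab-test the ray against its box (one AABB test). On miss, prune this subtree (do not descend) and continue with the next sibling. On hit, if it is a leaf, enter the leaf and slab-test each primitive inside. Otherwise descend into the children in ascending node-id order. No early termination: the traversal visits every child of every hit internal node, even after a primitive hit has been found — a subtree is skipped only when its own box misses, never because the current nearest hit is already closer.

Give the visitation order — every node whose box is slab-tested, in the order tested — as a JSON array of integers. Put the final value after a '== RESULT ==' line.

Traverse from the root:
N0 x:[61/3,103/3] y:[22,106/3] z:[13,52] -> hit [22,103/3], descend [5, 16, 18, 24]
  N5 x:[27,32] y:[71/3,100/3] z:[39,52] -> miss, prune
  N16 x:[27,103/3] y:[22,103/3] z:[13,44] -> hit [27,103/3], descend [4, 6, 7, 23]
    N4 x:[32,98/3] y:[22,23] z:[38,44] -> miss, prune
    N6 x:[28,103/3] y:[26,91/3] z:[13,28] -> hit [28,28], descend [19, 20]
      N19 x:[28,86/3] y:[26,83/3] z:[24,28] -> miss, prune
      N20 x:[97/3,103/3] y:[30,91/3] z:[13,18] -> miss, prune
    N7 x:[27,83/3] y:[34,103/3] z:[34,38] -> miss, prune
    N23 x:[100/3,101/3] y:[31,94/3] z:[20,23] -> miss, prune
  N18 x:[61/3,73/3] y:[67/3,97/3] z:[16,46] -> hit [67/3,73/3], descend [2, 8, 13, 21]
    N2 x:[61/3,22] y:[94/3,97/3] z:[26,29] -> miss, prune
    N8 x:[65/3,22] y:[80/3,86/3] z:[45,46] -> miss, prune
    N13 x:[64/3,73/3] y:[67/3,85/3] z:[16,27] -> hit [67/3,73/3], descend [11, 22]
      N11 x:[64/3,70/3] y:[80/3,85/3] z:[16,19] -> miss, prune
      N22 x:[70/3,73/3] y:[67/3,73/3] z:[22,27] -> hit [70/3,73/3] leaf, test {P14@t=70/3}
    N21 x:[23,71/3] y:[31,94/3] z:[42,43] -> miss, prune
  N24 x:[62/3,76/3] y:[94/3,106/3] z:[20,52] -> miss, prune

17 AABB tests over nodes [0, 5, 16, 4, 6, 19, 20, 7, 23, 18, 2, 8, 13, 11, 22, 21, 24]; 1 leaf entered; closest P14.

== RESULT ==
[0, 5, 16, 4, 6, 19, 20, 7, 23, 18, 2, 8, 13, 11, 22, 21, 24]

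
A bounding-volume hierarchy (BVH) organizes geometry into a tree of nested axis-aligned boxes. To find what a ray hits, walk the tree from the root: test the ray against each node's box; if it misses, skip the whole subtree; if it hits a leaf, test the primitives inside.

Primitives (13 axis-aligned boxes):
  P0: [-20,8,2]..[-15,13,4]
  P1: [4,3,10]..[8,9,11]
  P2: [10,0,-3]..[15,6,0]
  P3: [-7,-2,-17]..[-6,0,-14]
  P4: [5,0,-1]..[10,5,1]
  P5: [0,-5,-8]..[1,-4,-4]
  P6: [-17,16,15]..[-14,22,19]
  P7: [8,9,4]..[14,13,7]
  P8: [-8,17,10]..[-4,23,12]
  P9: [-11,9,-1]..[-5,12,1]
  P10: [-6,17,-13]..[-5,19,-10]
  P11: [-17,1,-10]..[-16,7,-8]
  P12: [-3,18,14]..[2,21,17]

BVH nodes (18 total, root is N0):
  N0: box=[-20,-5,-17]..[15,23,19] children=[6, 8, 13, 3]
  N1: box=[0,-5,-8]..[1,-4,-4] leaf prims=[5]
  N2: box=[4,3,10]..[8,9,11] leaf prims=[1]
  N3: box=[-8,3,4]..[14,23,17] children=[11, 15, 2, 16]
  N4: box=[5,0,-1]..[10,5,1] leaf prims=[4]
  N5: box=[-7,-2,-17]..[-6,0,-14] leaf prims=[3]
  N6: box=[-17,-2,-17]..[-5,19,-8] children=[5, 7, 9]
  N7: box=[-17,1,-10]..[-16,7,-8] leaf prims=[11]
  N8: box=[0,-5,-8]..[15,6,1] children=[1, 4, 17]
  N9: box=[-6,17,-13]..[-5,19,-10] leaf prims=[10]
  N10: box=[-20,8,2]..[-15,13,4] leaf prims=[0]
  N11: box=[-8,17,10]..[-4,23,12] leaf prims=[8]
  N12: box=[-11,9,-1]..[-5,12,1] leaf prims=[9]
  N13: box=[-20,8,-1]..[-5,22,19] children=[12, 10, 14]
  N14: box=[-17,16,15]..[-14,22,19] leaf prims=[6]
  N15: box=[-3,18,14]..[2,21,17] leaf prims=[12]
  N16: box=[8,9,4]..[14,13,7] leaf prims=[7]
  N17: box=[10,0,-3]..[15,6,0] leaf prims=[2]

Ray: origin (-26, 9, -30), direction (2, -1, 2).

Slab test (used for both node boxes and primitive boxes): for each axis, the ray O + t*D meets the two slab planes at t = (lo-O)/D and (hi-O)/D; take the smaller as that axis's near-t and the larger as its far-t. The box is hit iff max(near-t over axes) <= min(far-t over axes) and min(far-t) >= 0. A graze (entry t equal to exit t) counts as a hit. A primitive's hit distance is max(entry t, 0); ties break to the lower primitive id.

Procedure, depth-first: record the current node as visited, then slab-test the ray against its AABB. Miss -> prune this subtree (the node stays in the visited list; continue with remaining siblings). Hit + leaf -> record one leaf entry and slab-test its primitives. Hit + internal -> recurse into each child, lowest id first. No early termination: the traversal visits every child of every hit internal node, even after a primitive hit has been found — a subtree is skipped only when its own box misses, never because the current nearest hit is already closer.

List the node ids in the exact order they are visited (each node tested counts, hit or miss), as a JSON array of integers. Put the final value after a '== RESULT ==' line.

Walk:
N0 x:[3,41/2] y:[-14,14] z:[13/2,49/2] -> hit [13/2,14], descend [3, 6, 8, 13]
  N3 x:[9,20] y:[-14,6] z:[17,47/2] -> miss, prune
  N6 x:[9/2,21/2] y:[-10,11] z:[13/2,11] -> hit [13/2,21/2], descend [5, 7, 9]
    N5 x:[19/2,10] y:[9,11] z:[13/2,8] -> miss, prune
    N7 x:[9/2,5] y:[2,8] z:[10,11] -> miss, prune
    N9 x:[10,21/2] y:[-10,-8] z:[17/2,10] -> miss, prune
  N8 x:[13,41/2] y:[3,14] z:[11,31/2] -> hit [13,14], descend [1, 4, 17]
    N1 x:[13,27/2] y:[13,14] z:[11,13] -> hit [13,13] leaf, test {P5@t=13}
    N4 x:[31/2,18] y:[4,9] z:[29/2,31/2] -> miss, prune
    N17 x:[18,41/2] y:[3,9] z:[27/2,15] -> miss, prune
  N13 x:[3,21/2] y:[-13,1] z:[29/2,49/2] -> miss, prune

Visited [0, 3, 6, 5, 7, 9, 8, 1, 4, 17, 13]. Tests: 11 box, 1 leaf. Nearest: P5.

== RESULT ==
[0, 3, 6, 5, 7, 9, 8, 1, 4, 17, 13]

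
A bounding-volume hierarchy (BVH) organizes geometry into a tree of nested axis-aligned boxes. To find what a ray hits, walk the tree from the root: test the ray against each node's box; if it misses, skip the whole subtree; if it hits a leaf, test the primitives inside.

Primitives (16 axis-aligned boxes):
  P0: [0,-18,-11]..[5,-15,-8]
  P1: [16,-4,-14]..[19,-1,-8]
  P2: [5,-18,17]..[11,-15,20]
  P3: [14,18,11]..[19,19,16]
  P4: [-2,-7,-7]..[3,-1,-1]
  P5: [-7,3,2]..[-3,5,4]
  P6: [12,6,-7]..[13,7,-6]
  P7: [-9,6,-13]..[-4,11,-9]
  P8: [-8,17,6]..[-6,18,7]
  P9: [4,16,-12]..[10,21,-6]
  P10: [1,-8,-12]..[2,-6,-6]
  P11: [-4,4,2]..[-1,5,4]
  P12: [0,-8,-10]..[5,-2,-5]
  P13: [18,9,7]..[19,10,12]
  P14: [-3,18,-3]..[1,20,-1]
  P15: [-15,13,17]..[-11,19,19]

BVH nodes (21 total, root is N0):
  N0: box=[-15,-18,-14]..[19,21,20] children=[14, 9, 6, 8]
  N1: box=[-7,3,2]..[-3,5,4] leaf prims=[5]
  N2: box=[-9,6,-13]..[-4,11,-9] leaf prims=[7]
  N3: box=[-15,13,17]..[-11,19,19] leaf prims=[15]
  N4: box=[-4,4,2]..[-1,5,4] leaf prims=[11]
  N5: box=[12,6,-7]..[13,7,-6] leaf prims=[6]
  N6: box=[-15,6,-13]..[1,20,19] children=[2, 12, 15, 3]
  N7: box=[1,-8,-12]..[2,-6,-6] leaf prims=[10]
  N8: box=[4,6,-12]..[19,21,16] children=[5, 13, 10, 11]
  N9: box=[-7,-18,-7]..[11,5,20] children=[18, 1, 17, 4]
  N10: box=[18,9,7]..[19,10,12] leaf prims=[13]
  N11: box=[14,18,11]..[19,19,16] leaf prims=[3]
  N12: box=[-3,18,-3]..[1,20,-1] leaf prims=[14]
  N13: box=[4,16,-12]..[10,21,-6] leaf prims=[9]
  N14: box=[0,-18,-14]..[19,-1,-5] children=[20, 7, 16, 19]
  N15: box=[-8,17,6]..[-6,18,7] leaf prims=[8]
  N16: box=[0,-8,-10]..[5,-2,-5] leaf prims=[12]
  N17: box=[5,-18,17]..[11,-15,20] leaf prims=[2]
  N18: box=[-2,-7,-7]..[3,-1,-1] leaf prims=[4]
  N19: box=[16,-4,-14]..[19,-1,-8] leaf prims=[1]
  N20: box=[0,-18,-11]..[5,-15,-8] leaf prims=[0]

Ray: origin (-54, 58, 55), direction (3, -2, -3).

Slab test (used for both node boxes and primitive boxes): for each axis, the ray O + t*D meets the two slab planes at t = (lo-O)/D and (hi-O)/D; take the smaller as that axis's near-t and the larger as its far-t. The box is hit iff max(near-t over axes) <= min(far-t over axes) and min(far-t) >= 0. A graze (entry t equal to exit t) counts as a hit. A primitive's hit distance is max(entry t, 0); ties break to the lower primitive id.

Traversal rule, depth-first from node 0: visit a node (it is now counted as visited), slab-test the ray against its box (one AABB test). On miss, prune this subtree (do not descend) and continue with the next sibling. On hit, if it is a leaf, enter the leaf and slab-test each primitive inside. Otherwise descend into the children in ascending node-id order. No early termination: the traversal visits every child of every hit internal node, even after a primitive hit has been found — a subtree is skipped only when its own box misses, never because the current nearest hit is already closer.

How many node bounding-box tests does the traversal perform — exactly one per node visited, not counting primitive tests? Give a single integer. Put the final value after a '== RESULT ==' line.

Walk:
N0 x:[13,73/3] y:[37/2,38] z:[35/3,23] -> hit [37/2,23], descend [6, 8, 9, 14]
  N6 x:[13,55/3] y:[19,26] z:[12,68/3] -> miss, prune
  N8 x:[58/3,73/3] y:[37/2,26] z:[13,67/3] -> hit [58/3,67/3], descend [5, 10, 11, 13]
    N5 x:[22,67/3] y:[51/2,26] z:[61/3,62/3] -> miss, prune
    N10 x:[24,73/3] y:[24,49/2] z:[43/3,16] -> miss, prune
    N11 x:[68/3,73/3] y:[39/2,20] z:[13,44/3] -> miss, prune
    N13 x:[58/3,64/3] y:[37/2,21] z:[61/3,67/3] -> hit [61/3,21] leaf, test {P9@t=61/3}
  N9 x:[47/3,65/3] y:[53/2,38] z:[35/3,62/3] -> miss, prune
  N14 x:[18,73/3] y:[59/2,38] z:[20,23] -> miss, prune

Summary -> nodes [0, 6, 8, 5, 10, 11, 13, 9, 14]; box-tests=9; leaf-entries=1; first=P9

== RESULT ==
9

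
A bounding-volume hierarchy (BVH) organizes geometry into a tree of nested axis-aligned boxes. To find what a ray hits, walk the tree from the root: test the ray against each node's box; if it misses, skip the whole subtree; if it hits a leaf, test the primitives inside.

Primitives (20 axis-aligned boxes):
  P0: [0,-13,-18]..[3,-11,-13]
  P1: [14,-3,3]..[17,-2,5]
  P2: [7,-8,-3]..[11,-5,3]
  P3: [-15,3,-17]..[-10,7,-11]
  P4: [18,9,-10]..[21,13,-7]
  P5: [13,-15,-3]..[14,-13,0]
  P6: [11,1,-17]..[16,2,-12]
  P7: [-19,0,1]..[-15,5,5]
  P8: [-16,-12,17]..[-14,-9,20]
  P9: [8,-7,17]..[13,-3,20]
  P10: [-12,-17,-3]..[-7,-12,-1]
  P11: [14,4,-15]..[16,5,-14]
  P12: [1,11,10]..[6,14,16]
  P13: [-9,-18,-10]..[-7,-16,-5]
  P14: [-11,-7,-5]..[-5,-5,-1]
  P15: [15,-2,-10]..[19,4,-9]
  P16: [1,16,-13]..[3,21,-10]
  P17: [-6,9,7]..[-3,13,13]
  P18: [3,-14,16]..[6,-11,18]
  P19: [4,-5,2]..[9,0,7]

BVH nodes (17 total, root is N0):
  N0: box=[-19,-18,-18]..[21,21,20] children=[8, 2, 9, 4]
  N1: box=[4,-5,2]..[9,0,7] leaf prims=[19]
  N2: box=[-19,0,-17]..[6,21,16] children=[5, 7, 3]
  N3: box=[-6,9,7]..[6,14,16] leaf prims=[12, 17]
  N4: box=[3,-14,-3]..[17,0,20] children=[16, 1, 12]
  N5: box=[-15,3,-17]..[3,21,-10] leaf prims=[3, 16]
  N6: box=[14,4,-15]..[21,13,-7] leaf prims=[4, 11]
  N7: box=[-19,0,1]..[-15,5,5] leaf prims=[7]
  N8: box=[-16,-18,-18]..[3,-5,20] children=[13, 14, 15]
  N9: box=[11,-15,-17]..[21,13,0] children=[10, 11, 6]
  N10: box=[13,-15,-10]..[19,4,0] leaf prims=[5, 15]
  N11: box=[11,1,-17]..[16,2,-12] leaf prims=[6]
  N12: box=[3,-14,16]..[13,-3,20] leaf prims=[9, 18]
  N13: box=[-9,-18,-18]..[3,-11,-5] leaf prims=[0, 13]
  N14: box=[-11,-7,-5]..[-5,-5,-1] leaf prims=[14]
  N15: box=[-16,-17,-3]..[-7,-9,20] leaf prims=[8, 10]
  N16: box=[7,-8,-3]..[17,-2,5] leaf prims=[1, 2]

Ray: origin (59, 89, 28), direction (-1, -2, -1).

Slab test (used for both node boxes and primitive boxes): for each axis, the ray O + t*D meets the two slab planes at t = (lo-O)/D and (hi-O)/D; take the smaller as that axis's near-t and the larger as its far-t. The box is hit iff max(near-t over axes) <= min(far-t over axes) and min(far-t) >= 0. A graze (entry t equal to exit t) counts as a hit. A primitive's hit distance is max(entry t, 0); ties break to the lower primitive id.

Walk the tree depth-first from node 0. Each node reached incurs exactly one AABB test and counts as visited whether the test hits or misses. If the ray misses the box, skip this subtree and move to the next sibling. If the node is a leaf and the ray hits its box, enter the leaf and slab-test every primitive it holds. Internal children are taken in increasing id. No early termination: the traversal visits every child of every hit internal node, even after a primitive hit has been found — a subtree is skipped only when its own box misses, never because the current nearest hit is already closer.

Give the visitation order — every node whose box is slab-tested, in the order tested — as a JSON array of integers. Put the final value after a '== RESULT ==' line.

Traverse from the root:
N0 x:[38,78] y:[34,107/2] z:[8,46] -> hit [38,46], descend [2, 4, 8, 9]
  N2 x:[53,78] y:[34,89/2] z:[12,45] -> miss, prune
  N4 x:[42,56] y:[89/2,103/2] z:[8,31] -> miss, prune
  N8 x:[56,75] y:[47,107/2] z:[8,46] -> miss, prune
  N9 x:[38,48] y:[38,52] z:[28,45] -> hit [38,45], descend [6, 10, 11]
    N6 x:[38,45] y:[38,85/2] z:[35,43] -> hit [38,85/2] leaf, test {P4@t=38, P11(miss)}
    N10 x:[40,46] y:[85/2,52] z:[28,38] -> miss, prune
    N11 x:[43,48] y:[87/2,44] z:[40,45] -> hit [87/2,44] leaf, test {P6@t=87/2}

Summary -> nodes [0, 2, 4, 8, 9, 6, 10, 11]; box-tests=8; leaf-entries=2; first=P4

== RESULT ==
[0, 2, 4, 8, 9, 6, 10, 11]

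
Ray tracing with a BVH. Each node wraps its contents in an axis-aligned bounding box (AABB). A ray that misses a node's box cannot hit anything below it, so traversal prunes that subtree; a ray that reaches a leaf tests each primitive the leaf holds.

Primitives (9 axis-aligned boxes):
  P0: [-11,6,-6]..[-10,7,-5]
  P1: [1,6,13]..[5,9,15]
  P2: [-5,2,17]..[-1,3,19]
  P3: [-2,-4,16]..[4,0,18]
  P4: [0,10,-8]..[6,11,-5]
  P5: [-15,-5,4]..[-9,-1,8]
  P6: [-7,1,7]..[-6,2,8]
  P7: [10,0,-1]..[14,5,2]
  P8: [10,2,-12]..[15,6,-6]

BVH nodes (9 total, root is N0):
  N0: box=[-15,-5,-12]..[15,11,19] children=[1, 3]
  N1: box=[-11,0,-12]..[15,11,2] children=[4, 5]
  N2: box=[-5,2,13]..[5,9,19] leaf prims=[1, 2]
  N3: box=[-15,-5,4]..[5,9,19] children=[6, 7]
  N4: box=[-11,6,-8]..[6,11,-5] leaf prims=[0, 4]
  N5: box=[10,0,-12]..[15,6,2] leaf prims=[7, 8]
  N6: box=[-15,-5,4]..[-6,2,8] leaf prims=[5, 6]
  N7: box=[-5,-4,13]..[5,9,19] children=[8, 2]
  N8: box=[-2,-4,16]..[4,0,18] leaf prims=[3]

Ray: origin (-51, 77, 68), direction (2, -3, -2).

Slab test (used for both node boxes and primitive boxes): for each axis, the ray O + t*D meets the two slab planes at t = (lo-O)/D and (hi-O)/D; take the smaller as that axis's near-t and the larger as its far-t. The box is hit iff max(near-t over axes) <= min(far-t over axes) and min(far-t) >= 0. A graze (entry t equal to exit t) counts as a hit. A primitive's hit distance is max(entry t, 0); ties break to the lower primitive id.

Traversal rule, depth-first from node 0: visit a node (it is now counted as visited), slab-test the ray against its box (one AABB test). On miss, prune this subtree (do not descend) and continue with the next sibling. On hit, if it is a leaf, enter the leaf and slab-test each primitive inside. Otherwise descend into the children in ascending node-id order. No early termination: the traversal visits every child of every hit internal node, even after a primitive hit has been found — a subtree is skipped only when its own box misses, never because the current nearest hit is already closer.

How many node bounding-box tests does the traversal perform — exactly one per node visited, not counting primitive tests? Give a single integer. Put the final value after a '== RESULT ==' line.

Trace the traversal:
N0 x:[18,33] y:[22,82/3] z:[49/2,40] -> hit [49/2,82/3], descend [1, 3]
  N1 x:[20,33] y:[22,77/3] z:[33,40] -> miss, prune
  N3 x:[18,28] y:[68/3,82/3] z:[49/2,32] -> hit [49/2,82/3], descend [6, 7]
    N6 x:[18,45/2] y:[25,82/3] z:[30,32] -> miss, prune
    N7 x:[23,28] y:[68/3,27] z:[49/2,55/2] -> hit [49/2,27], descend [2, 8]
      N2 x:[23,28] y:[68/3,25] z:[49/2,55/2] -> hit [49/2,25] leaf, test {P1(miss), P2@t=74/3}
      N8 x:[49/2,55/2] y:[77/3,27] z:[25,26] -> hit [77/3,26] leaf, test {P3@t=77/3}

Visited [0, 1, 3, 6, 7, 2, 8]. Tests: 7 box, 2 leaf. Nearest: P2.

== RESULT ==
7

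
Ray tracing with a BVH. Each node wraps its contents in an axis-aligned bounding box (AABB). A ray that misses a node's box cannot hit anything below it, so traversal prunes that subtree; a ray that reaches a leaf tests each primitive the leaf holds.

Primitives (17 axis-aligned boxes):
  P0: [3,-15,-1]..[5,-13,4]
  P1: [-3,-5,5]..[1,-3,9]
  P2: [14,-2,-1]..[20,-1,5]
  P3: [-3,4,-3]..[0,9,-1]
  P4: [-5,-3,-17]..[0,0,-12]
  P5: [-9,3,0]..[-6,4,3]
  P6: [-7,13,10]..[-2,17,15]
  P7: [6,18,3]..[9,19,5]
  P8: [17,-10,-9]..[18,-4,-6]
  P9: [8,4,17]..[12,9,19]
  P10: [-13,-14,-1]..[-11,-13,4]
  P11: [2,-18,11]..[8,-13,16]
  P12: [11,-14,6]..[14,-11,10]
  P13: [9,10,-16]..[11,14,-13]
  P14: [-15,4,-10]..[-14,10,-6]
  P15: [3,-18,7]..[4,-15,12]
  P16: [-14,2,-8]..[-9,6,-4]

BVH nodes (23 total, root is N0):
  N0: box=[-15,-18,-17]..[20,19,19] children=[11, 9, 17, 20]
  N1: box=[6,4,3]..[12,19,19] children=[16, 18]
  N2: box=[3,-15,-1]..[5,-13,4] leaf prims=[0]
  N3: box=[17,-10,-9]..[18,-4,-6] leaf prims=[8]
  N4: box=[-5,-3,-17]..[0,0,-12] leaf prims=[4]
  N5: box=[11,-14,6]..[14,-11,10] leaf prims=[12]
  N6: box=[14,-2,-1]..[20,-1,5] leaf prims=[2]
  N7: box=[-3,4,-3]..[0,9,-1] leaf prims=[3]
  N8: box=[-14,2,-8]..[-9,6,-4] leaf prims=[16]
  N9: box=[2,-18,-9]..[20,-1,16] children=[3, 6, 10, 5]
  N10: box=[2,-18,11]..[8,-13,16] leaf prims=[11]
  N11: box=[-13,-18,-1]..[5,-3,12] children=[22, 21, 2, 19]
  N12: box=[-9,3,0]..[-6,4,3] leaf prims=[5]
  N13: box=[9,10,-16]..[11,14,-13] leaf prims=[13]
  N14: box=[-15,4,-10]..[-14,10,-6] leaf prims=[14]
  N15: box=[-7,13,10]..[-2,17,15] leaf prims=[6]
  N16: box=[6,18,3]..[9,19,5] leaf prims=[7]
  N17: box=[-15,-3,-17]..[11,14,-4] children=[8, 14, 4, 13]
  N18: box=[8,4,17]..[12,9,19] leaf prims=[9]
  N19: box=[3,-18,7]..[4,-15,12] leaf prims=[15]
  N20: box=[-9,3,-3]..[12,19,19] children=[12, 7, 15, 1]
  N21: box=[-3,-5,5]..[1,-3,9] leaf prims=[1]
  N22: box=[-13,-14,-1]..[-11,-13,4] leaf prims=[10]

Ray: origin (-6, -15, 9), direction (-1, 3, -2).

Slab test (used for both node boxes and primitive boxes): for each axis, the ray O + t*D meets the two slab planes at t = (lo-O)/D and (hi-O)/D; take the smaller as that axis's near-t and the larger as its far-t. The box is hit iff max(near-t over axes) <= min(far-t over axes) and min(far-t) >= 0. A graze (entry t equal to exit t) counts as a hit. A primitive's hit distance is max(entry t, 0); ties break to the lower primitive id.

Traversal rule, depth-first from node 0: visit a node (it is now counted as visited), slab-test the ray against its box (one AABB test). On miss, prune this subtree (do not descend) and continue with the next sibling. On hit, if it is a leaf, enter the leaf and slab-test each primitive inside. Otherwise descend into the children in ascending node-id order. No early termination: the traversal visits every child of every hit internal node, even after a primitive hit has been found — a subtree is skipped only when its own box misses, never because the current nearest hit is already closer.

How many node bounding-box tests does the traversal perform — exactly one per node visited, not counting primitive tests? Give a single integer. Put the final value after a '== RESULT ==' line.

Walk:
N0 x:[-26,9] y:[-1,34/3] z:[-5,13] -> hit [-1,9], descend [9, 11, 17, 20]
  N9 x:[-26,-8] y:[-1,14/3] z:[-7/2,9] -> miss, prune
  N11 x:[-11,7] y:[-1,4] z:[-3/2,5] -> hit [-1,4], descend [2, 19, 21, 22]
    N2 x:[-11,-9] y:[0,2/3] z:[5/2,5] -> miss, prune
    N19 x:[-10,-9] y:[-1,0] z:[-3/2,1] -> miss, prune
    N21 x:[-7,-3] y:[10/3,4] z:[0,2] -> miss, prune
    N22 x:[5,7] y:[1/3,2/3] z:[5/2,5] -> miss, prune
  N17 x:[-17,9] y:[4,29/3] z:[13/2,13] -> hit [13/2,9], descend [4, 8, 13, 14]
    N4 x:[-6,-1] y:[4,5] z:[21/2,13] -> miss, prune
    N8 x:[3,8] y:[17/3,7] z:[13/2,17/2] -> hit [13/2,7] leaf, test {P16@t=13/2}
    N13 x:[-17,-15] y:[25/3,29/3] z:[11,25/2] -> miss, prune
    N14 x:[8,9] y:[19/3,25/3] z:[15/2,19/2] -> hit [8,25/3] leaf, test {P14@t=8}
  N20 x:[-18,3] y:[6,34/3] z:[-5,6] -> miss, prune

Visited [0, 9, 11, 2, 19, 21, 22, 17, 4, 8, 13, 14, 20]. Tests: 13 box, 2 leaf. Nearest: P16.

== RESULT ==
13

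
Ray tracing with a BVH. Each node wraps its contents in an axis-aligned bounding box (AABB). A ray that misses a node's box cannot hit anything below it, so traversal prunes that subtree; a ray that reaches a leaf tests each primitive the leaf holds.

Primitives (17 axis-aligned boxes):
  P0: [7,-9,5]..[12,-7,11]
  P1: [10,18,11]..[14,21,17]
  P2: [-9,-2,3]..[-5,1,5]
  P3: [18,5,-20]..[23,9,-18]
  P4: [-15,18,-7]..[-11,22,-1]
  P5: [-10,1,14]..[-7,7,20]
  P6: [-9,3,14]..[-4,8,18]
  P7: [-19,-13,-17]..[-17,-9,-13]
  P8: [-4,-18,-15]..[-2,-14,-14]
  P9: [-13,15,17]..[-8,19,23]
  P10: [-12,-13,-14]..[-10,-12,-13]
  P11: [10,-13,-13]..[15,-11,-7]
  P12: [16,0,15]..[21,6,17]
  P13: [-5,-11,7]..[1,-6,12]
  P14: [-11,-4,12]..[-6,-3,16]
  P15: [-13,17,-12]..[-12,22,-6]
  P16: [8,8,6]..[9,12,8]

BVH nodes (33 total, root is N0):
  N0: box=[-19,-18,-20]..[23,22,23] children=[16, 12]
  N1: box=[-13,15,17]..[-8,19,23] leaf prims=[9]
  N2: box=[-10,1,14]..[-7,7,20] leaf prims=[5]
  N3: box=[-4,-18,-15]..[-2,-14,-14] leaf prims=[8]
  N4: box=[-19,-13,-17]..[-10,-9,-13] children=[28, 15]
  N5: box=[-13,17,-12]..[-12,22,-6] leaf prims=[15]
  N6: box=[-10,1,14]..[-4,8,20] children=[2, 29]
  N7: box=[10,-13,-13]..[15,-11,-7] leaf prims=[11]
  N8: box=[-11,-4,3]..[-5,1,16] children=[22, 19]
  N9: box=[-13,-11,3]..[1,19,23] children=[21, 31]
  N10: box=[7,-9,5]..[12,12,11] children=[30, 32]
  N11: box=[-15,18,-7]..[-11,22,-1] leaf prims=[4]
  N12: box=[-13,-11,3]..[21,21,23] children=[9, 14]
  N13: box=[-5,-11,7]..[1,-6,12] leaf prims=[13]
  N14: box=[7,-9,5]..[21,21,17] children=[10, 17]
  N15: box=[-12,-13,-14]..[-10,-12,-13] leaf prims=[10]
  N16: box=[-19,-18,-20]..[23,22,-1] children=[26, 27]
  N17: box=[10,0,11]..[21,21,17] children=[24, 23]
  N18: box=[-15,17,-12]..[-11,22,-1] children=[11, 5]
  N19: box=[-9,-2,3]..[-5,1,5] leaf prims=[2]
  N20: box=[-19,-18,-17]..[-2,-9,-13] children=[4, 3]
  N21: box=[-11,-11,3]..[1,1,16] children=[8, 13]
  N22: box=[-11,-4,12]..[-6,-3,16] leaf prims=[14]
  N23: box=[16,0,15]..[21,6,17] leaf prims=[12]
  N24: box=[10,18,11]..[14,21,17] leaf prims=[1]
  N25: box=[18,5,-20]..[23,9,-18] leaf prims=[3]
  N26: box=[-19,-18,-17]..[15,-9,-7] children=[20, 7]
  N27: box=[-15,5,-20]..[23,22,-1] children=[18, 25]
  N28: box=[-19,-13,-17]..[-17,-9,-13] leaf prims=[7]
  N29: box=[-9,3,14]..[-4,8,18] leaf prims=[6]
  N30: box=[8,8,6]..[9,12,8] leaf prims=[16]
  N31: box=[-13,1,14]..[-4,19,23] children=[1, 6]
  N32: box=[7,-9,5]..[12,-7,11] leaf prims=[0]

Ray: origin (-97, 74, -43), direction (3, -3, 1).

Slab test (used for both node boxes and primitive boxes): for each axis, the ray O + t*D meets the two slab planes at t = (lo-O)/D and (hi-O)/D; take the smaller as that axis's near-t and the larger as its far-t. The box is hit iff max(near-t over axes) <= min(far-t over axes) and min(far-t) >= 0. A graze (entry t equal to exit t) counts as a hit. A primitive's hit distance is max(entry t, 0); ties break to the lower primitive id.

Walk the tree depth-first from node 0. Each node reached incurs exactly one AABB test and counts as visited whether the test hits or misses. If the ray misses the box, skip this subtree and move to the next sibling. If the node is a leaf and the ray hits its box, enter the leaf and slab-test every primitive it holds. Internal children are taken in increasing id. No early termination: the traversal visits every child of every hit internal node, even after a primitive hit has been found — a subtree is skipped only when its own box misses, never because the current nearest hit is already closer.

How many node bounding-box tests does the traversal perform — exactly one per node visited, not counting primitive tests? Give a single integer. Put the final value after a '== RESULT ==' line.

Walk:
N0 x:[26,40] y:[52/3,92/3] z:[23,66] -> hit [26,92/3], descend [12, 16]
  N12 x:[28,118/3] y:[53/3,85/3] z:[46,66] -> miss, prune
  N16 x:[26,40] y:[52/3,92/3] z:[23,42] -> hit [26,92/3], descend [26, 27]
    N26 x:[26,112/3] y:[83/3,92/3] z:[26,36] -> hit [83/3,92/3], descend [7, 20]
      N7 x:[107/3,112/3] y:[85/3,29] z:[30,36] -> miss, prune
      N20 x:[26,95/3] y:[83/3,92/3] z:[26,30] -> hit [83/3,30], descend [3, 4]
        N3 x:[31,95/3] y:[88/3,92/3] z:[28,29] -> miss, prune
        N4 x:[26,29] y:[83/3,29] z:[26,30] -> hit [83/3,29], descend [15, 28]
          N15 x:[85/3,29] y:[86/3,29] z:[29,30] -> hit [29,29] leaf, test {P10@t=29}
          N28 x:[26,80/3] y:[83/3,29] z:[26,30] -> miss, prune
    N27 x:[82/3,40] y:[52/3,23] z:[23,42] -> miss, prune

Summary -> nodes [0, 12, 16, 26, 7, 20, 3, 4, 15, 28, 27]; box-tests=11; leaf-entries=1; first=P10

== RESULT ==
11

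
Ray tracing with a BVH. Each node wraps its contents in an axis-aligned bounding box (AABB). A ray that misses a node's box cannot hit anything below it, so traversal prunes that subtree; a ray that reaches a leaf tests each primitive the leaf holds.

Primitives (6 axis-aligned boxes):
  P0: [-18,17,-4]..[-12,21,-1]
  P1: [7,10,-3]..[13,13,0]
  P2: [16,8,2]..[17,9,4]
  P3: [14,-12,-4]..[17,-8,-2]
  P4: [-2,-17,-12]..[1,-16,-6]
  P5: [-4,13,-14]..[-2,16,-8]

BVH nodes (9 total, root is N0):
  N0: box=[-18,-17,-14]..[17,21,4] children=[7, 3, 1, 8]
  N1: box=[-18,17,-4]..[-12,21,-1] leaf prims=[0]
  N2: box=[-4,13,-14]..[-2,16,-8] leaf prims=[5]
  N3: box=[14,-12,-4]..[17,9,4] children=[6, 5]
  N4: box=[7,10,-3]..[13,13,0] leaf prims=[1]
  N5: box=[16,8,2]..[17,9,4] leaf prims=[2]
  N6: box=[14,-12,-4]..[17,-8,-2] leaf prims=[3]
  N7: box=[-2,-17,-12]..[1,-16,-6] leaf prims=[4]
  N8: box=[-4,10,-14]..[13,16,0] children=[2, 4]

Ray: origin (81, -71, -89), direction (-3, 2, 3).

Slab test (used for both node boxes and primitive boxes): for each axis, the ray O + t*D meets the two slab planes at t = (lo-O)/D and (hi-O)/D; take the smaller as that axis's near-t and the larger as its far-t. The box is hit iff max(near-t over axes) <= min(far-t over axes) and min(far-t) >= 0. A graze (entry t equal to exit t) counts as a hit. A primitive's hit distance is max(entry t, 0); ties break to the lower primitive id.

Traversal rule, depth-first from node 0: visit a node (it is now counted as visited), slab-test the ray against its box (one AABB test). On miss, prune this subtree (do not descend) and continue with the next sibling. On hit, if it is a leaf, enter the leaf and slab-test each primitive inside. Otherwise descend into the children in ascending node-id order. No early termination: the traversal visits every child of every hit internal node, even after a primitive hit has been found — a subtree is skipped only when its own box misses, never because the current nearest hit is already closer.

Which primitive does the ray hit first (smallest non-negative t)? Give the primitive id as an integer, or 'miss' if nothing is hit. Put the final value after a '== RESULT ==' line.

Traverse from the root:
N0 x:[64/3,33] y:[27,46] z:[25,31] -> hit [27,31], descend [1, 3, 7, 8]
  N1 x:[31,33] y:[44,46] z:[85/3,88/3] -> miss, prune
  N3 x:[64/3,67/3] y:[59/2,40] z:[85/3,31] -> miss, prune
  N7 x:[80/3,83/3] y:[27,55/2] z:[77/3,83/3] -> hit [27,55/2] leaf, test {P4@t=27}
  N8 x:[68/3,85/3] y:[81/2,87/2] z:[25,89/3] -> miss, prune

5 AABB tests over nodes [0, 1, 3, 7, 8]; 1 leaf entered; closest P4.

== RESULT ==
4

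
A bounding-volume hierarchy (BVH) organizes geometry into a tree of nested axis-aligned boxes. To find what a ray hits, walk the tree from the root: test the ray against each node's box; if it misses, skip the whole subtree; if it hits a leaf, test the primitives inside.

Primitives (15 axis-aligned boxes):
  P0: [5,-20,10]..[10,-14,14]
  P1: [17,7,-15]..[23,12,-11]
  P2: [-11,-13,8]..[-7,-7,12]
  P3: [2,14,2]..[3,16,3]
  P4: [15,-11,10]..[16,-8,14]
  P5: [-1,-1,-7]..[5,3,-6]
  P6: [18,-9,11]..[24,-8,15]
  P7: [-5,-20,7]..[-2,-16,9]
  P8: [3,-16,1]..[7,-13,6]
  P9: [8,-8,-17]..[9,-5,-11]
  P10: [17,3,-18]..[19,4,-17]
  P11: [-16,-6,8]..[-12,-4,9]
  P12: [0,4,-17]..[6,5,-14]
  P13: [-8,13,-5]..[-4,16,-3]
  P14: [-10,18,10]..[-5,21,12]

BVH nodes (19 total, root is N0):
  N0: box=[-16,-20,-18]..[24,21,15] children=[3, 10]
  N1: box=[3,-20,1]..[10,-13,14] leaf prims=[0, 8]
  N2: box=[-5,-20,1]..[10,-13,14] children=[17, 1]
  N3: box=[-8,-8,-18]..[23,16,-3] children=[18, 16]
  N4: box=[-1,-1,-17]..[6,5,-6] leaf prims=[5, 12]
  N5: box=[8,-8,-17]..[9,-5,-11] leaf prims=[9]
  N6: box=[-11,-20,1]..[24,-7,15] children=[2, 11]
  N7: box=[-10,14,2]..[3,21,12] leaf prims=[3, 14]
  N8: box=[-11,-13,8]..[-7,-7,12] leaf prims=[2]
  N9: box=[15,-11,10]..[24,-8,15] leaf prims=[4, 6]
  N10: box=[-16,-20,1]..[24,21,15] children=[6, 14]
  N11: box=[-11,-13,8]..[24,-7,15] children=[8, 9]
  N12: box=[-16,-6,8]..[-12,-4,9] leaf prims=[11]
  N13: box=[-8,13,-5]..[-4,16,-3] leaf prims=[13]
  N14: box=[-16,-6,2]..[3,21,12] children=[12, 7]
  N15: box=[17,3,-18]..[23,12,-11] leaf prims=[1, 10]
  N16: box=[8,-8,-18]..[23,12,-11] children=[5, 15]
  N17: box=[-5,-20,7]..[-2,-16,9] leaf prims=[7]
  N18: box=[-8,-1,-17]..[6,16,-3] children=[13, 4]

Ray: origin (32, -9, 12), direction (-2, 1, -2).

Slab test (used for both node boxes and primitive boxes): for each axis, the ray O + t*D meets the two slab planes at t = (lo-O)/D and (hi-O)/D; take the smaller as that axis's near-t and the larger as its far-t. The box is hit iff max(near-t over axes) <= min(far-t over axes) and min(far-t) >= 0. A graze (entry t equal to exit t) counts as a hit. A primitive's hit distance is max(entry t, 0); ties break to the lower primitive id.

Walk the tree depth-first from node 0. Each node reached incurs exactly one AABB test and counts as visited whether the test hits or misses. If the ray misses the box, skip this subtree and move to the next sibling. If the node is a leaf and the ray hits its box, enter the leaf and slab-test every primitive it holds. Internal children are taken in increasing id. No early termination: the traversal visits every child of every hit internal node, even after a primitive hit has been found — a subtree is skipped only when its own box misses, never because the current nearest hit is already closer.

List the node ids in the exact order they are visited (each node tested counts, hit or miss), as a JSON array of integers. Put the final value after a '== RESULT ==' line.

Traverse from the root:
N0 x:[4,24] y:[-11,30] z:[-3/2,15] -> hit [4,15], descend [3, 10]
  N3 x:[9/2,20] y:[1,25] z:[15/2,15] -> hit [15/2,15], descend [16, 18]
    N16 x:[9/2,12] y:[1,21] z:[23/2,15] -> hit [23/2,12], descend [5, 15]
      N5 x:[23/2,12] y:[1,4] z:[23/2,29/2] -> miss, prune
      N15 x:[9/2,15/2] y:[12,21] z:[23/2,15] -> miss, prune
    N18 x:[13,20] y:[8,25] z:[15/2,29/2] -> hit [13,29/2], descend [4, 13]
      N4 x:[13,33/2] y:[8,14] z:[9,29/2] -> hit [13,14] leaf, test {P5(miss), P12@t=13}
      N13 x:[18,20] y:[22,25] z:[15/2,17/2] -> miss, prune
  N10 x:[4,24] y:[-11,30] z:[-3/2,11/2] -> hit [4,11/2], descend [6, 14]
    N6 x:[4,43/2] y:[-11,2] z:[-3/2,11/2] -> miss, prune
    N14 x:[29/2,24] y:[3,30] z:[0,5] -> miss, prune

Visited [0, 3, 16, 5, 15, 18, 4, 13, 10, 6, 14]. Tests: 11 box, 1 leaf. Nearest: P12.

== RESULT ==
[0, 3, 16, 5, 15, 18, 4, 13, 10, 6, 14]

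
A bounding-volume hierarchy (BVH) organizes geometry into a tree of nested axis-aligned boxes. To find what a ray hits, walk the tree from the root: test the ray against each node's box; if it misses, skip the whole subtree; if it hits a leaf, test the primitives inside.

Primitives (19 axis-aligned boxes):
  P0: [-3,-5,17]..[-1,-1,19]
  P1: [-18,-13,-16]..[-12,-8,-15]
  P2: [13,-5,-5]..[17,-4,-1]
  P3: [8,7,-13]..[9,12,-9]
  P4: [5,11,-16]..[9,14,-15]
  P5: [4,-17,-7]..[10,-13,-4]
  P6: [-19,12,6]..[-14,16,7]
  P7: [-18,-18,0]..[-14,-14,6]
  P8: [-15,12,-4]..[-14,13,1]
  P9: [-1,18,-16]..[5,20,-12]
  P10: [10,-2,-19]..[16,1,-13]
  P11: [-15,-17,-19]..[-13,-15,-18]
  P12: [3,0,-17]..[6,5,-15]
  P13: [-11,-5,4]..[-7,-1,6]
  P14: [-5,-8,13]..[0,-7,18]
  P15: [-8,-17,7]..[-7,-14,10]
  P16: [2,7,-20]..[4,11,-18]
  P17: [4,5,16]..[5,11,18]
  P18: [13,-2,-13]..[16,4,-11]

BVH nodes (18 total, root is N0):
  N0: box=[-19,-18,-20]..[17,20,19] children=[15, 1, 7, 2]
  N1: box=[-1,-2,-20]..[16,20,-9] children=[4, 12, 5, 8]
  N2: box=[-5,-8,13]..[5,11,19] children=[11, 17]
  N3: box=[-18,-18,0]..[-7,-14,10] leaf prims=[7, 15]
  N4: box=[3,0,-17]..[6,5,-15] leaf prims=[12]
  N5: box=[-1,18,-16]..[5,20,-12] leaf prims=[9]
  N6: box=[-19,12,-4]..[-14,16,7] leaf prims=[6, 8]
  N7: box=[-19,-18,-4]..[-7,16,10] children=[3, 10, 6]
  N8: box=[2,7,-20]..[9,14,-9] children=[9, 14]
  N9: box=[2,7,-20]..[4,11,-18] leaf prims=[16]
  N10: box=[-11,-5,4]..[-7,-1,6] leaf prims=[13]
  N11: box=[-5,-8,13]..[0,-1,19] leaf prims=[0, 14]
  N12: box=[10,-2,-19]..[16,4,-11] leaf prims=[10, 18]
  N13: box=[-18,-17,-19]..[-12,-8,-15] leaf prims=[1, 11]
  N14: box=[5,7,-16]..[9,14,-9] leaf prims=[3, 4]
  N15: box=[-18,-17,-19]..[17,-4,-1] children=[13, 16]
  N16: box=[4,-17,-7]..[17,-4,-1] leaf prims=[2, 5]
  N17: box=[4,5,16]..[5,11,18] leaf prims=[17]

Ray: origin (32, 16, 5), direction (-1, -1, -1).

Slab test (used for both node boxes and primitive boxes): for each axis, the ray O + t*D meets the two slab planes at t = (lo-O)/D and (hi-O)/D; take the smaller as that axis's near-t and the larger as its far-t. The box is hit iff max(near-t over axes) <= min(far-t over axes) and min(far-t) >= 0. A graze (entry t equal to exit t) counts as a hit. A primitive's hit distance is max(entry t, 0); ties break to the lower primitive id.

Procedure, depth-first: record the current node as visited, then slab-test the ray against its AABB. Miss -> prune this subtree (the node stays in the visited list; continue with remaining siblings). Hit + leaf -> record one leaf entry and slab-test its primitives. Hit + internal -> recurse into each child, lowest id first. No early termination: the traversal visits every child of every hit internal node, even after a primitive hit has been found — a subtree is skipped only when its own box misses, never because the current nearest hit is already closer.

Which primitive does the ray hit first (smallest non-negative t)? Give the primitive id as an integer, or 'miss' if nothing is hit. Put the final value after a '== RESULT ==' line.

Traverse from the root:
N0 x:[15,51] y:[-4,34] z:[-14,25] -> hit [15,25], descend [1, 2, 7, 15]
  N1 x:[16,33] y:[-4,18] z:[14,25] -> hit [16,18], descend [4, 5, 8, 12]
    N4 x:[26,29] y:[11,16] z:[20,22] -> miss, prune
    N5 x:[27,33] y:[-4,-2] z:[17,21] -> miss, prune
    N8 x:[23,30] y:[2,9] z:[14,25] -> miss, prune
    N12 x:[16,22] y:[12,18] z:[16,24] -> hit [16,18] leaf, test {P10@t=18, P18@t=16}
  N2 x:[27,37] y:[5,24] z:[-14,-8] -> miss, prune
  N7 x:[39,51] y:[0,34] z:[-5,9] -> miss, prune
  N15 x:[15,50] y:[20,33] z:[6,24] -> hit [20,24], descend [13, 16]
    N13 x:[44,50] y:[24,33] z:[20,24] -> miss, prune
    N16 x:[15,28] y:[20,33] z:[6,12] -> miss, prune

11 AABB tests over nodes [0, 1, 4, 5, 8, 12, 2, 7, 15, 13, 16]; 1 leaf entered; closest P18.

== RESULT ==
18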